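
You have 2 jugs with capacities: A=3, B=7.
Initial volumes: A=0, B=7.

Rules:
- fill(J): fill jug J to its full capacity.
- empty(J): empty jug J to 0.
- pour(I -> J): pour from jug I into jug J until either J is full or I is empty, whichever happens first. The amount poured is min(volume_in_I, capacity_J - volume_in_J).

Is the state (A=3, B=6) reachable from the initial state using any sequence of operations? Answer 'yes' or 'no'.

BFS from (A=0, B=7):
  1. fill(A) -> (A=3 B=7)
  2. empty(B) -> (A=3 B=0)
  3. pour(A -> B) -> (A=0 B=3)
  4. fill(A) -> (A=3 B=3)
  5. pour(A -> B) -> (A=0 B=6)
  6. fill(A) -> (A=3 B=6)
Target reached → yes.

Answer: yes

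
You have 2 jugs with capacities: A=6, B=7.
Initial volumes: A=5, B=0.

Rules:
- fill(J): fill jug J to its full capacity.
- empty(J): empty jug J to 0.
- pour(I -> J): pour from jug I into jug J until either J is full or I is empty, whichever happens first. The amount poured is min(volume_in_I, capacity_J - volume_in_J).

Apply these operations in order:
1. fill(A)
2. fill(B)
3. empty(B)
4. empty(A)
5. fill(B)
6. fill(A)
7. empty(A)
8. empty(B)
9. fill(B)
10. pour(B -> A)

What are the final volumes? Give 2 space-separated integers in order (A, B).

Answer: 6 1

Derivation:
Step 1: fill(A) -> (A=6 B=0)
Step 2: fill(B) -> (A=6 B=7)
Step 3: empty(B) -> (A=6 B=0)
Step 4: empty(A) -> (A=0 B=0)
Step 5: fill(B) -> (A=0 B=7)
Step 6: fill(A) -> (A=6 B=7)
Step 7: empty(A) -> (A=0 B=7)
Step 8: empty(B) -> (A=0 B=0)
Step 9: fill(B) -> (A=0 B=7)
Step 10: pour(B -> A) -> (A=6 B=1)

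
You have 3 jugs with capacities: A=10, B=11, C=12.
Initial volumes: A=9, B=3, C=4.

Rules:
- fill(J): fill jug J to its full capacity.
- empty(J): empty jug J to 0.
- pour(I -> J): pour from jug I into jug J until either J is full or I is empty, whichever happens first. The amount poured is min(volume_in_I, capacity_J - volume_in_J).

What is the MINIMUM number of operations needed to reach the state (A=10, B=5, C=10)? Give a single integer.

Answer: 6

Derivation:
BFS from (A=9, B=3, C=4). One shortest path:
  1. empty(A) -> (A=0 B=3 C=4)
  2. fill(B) -> (A=0 B=11 C=4)
  3. pour(B -> A) -> (A=10 B=1 C=4)
  4. pour(C -> B) -> (A=10 B=5 C=0)
  5. pour(A -> C) -> (A=0 B=5 C=10)
  6. fill(A) -> (A=10 B=5 C=10)
Reached target in 6 moves.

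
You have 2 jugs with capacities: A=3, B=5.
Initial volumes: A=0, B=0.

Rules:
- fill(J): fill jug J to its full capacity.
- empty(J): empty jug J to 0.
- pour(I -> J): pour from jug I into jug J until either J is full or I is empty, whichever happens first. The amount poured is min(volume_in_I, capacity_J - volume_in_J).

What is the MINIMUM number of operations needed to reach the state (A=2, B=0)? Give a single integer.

Answer: 4

Derivation:
BFS from (A=0, B=0). One shortest path:
  1. fill(B) -> (A=0 B=5)
  2. pour(B -> A) -> (A=3 B=2)
  3. empty(A) -> (A=0 B=2)
  4. pour(B -> A) -> (A=2 B=0)
Reached target in 4 moves.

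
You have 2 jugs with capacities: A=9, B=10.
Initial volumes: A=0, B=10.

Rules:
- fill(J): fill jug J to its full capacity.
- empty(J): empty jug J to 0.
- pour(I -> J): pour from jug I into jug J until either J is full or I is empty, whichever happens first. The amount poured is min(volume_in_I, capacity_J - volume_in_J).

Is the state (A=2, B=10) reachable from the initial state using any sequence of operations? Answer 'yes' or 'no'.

Answer: yes

Derivation:
BFS from (A=0, B=10):
  1. pour(B -> A) -> (A=9 B=1)
  2. empty(A) -> (A=0 B=1)
  3. pour(B -> A) -> (A=1 B=0)
  4. fill(B) -> (A=1 B=10)
  5. pour(B -> A) -> (A=9 B=2)
  6. empty(A) -> (A=0 B=2)
  7. pour(B -> A) -> (A=2 B=0)
  8. fill(B) -> (A=2 B=10)
Target reached → yes.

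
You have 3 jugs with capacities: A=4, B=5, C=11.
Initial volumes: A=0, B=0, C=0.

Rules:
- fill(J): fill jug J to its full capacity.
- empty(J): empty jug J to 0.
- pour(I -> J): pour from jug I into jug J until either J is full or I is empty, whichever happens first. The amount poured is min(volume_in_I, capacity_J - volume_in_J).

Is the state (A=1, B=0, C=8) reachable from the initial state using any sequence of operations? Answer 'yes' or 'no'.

BFS from (A=0, B=0, C=0):
  1. fill(A) -> (A=4 B=0 C=0)
  2. fill(B) -> (A=4 B=5 C=0)
  3. pour(A -> C) -> (A=0 B=5 C=4)
  4. pour(B -> A) -> (A=4 B=1 C=4)
  5. pour(A -> C) -> (A=0 B=1 C=8)
  6. pour(B -> A) -> (A=1 B=0 C=8)
Target reached → yes.

Answer: yes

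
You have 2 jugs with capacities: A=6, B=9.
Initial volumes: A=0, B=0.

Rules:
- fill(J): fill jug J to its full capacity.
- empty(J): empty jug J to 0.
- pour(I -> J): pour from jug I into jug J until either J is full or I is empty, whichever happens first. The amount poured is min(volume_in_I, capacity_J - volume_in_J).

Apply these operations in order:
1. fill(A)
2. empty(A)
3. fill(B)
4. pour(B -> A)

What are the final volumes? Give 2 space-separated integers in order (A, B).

Answer: 6 3

Derivation:
Step 1: fill(A) -> (A=6 B=0)
Step 2: empty(A) -> (A=0 B=0)
Step 3: fill(B) -> (A=0 B=9)
Step 4: pour(B -> A) -> (A=6 B=3)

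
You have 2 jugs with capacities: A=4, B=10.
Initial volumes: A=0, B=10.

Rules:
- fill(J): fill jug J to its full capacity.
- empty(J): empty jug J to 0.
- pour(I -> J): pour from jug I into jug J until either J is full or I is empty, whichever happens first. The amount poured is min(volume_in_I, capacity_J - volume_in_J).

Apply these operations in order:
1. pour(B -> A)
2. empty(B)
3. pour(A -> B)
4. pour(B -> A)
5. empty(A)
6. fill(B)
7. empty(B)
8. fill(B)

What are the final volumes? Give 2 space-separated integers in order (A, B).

Answer: 0 10

Derivation:
Step 1: pour(B -> A) -> (A=4 B=6)
Step 2: empty(B) -> (A=4 B=0)
Step 3: pour(A -> B) -> (A=0 B=4)
Step 4: pour(B -> A) -> (A=4 B=0)
Step 5: empty(A) -> (A=0 B=0)
Step 6: fill(B) -> (A=0 B=10)
Step 7: empty(B) -> (A=0 B=0)
Step 8: fill(B) -> (A=0 B=10)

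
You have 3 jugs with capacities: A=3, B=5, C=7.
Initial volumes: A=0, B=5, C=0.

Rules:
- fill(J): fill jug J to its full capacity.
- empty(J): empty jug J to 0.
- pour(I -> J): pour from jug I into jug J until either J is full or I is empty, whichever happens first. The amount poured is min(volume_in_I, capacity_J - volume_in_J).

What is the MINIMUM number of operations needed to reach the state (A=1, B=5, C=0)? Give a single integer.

BFS from (A=0, B=5, C=0). One shortest path:
  1. fill(A) -> (A=3 B=5 C=0)
  2. empty(B) -> (A=3 B=0 C=0)
  3. pour(A -> B) -> (A=0 B=3 C=0)
  4. fill(A) -> (A=3 B=3 C=0)
  5. pour(A -> B) -> (A=1 B=5 C=0)
Reached target in 5 moves.

Answer: 5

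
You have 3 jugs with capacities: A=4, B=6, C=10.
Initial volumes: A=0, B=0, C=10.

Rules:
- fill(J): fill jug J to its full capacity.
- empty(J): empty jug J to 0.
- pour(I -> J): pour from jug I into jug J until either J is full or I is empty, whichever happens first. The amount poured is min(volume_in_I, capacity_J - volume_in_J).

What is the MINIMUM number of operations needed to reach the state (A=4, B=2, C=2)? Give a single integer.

BFS from (A=0, B=0, C=10). One shortest path:
  1. fill(A) -> (A=4 B=0 C=10)
  2. pour(A -> B) -> (A=0 B=4 C=10)
  3. pour(C -> B) -> (A=0 B=6 C=8)
  4. empty(B) -> (A=0 B=0 C=8)
  5. pour(C -> B) -> (A=0 B=6 C=2)
  6. pour(B -> A) -> (A=4 B=2 C=2)
Reached target in 6 moves.

Answer: 6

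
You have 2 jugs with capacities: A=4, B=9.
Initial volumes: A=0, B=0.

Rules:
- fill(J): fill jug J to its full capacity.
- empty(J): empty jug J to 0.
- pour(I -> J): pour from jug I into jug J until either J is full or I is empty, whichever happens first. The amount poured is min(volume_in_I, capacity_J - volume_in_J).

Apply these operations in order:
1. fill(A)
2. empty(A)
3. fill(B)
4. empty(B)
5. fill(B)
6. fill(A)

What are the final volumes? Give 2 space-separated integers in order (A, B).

Step 1: fill(A) -> (A=4 B=0)
Step 2: empty(A) -> (A=0 B=0)
Step 3: fill(B) -> (A=0 B=9)
Step 4: empty(B) -> (A=0 B=0)
Step 5: fill(B) -> (A=0 B=9)
Step 6: fill(A) -> (A=4 B=9)

Answer: 4 9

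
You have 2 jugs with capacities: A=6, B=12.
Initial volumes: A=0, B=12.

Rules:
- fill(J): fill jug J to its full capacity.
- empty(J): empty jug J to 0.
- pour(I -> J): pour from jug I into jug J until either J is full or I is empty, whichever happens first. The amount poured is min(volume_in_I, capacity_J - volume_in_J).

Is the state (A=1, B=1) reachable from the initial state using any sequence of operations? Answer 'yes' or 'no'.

Answer: no

Derivation:
BFS explored all 6 reachable states.
Reachable set includes: (0,0), (0,6), (0,12), (6,0), (6,6), (6,12)
Target (A=1, B=1) not in reachable set → no.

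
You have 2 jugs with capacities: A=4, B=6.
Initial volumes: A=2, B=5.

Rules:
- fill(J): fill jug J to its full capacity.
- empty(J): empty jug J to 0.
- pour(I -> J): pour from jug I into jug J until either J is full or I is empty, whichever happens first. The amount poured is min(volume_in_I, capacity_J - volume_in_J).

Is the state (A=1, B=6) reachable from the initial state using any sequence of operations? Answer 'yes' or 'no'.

BFS from (A=2, B=5):
  1. pour(A -> B) -> (A=1 B=6)
Target reached → yes.

Answer: yes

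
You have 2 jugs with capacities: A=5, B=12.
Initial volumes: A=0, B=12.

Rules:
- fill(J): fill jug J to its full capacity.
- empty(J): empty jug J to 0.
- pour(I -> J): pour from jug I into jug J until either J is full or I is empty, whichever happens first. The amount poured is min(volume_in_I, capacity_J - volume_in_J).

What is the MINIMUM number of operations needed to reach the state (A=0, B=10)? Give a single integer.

BFS from (A=0, B=12). One shortest path:
  1. fill(A) -> (A=5 B=12)
  2. empty(B) -> (A=5 B=0)
  3. pour(A -> B) -> (A=0 B=5)
  4. fill(A) -> (A=5 B=5)
  5. pour(A -> B) -> (A=0 B=10)
Reached target in 5 moves.

Answer: 5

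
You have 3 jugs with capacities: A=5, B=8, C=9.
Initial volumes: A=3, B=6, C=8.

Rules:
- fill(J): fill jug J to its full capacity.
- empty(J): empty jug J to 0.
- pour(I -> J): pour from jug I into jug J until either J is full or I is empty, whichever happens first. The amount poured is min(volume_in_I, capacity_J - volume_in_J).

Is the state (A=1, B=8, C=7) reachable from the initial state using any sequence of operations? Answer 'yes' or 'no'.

BFS from (A=3, B=6, C=8):
  1. pour(A -> B) -> (A=1 B=8 C=8)
  2. pour(B -> C) -> (A=1 B=7 C=9)
  3. empty(C) -> (A=1 B=7 C=0)
  4. pour(B -> C) -> (A=1 B=0 C=7)
  5. fill(B) -> (A=1 B=8 C=7)
Target reached → yes.

Answer: yes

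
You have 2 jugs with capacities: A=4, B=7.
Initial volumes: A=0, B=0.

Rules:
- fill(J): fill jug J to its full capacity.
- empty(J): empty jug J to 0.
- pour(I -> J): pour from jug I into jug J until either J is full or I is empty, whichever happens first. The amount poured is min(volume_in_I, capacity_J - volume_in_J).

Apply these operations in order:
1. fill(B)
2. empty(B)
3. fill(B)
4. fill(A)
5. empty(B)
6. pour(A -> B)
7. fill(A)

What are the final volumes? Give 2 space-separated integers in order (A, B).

Step 1: fill(B) -> (A=0 B=7)
Step 2: empty(B) -> (A=0 B=0)
Step 3: fill(B) -> (A=0 B=7)
Step 4: fill(A) -> (A=4 B=7)
Step 5: empty(B) -> (A=4 B=0)
Step 6: pour(A -> B) -> (A=0 B=4)
Step 7: fill(A) -> (A=4 B=4)

Answer: 4 4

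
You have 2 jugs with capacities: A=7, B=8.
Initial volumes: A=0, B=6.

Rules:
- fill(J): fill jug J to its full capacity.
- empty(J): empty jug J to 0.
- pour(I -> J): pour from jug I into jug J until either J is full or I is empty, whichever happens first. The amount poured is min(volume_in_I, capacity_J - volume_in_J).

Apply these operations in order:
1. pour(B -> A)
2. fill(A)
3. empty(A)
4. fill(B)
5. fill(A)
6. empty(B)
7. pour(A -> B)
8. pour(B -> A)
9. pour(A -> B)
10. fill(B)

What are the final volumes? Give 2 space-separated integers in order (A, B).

Step 1: pour(B -> A) -> (A=6 B=0)
Step 2: fill(A) -> (A=7 B=0)
Step 3: empty(A) -> (A=0 B=0)
Step 4: fill(B) -> (A=0 B=8)
Step 5: fill(A) -> (A=7 B=8)
Step 6: empty(B) -> (A=7 B=0)
Step 7: pour(A -> B) -> (A=0 B=7)
Step 8: pour(B -> A) -> (A=7 B=0)
Step 9: pour(A -> B) -> (A=0 B=7)
Step 10: fill(B) -> (A=0 B=8)

Answer: 0 8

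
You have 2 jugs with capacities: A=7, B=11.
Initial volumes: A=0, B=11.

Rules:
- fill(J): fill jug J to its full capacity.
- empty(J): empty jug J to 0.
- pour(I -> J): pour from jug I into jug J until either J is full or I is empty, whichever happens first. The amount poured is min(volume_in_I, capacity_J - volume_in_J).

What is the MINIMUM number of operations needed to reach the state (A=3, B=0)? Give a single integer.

BFS from (A=0, B=11). One shortest path:
  1. fill(A) -> (A=7 B=11)
  2. empty(B) -> (A=7 B=0)
  3. pour(A -> B) -> (A=0 B=7)
  4. fill(A) -> (A=7 B=7)
  5. pour(A -> B) -> (A=3 B=11)
  6. empty(B) -> (A=3 B=0)
Reached target in 6 moves.

Answer: 6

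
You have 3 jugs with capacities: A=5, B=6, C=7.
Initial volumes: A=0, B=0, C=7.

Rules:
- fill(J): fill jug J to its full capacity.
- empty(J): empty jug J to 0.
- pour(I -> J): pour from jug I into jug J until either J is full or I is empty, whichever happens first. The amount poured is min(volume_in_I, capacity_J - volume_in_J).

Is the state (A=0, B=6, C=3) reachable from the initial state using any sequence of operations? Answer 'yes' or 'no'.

BFS from (A=0, B=0, C=7):
  1. pour(C -> A) -> (A=5 B=0 C=2)
  2. empty(A) -> (A=0 B=0 C=2)
  3. pour(C -> B) -> (A=0 B=2 C=0)
  4. fill(C) -> (A=0 B=2 C=7)
  5. pour(C -> B) -> (A=0 B=6 C=3)
Target reached → yes.

Answer: yes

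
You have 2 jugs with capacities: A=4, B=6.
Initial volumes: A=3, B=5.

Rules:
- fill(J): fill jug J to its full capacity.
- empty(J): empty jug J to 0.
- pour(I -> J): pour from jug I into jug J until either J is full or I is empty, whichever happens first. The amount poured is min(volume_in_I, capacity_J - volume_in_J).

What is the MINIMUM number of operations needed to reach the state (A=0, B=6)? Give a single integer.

BFS from (A=3, B=5). One shortest path:
  1. empty(A) -> (A=0 B=5)
  2. fill(B) -> (A=0 B=6)
Reached target in 2 moves.

Answer: 2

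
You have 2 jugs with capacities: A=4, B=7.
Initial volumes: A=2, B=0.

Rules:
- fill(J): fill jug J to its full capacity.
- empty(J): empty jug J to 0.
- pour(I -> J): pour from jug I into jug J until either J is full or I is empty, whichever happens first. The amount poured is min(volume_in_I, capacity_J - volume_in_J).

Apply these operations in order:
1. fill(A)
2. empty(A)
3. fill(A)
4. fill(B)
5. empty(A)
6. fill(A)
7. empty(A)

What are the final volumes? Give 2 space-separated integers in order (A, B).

Step 1: fill(A) -> (A=4 B=0)
Step 2: empty(A) -> (A=0 B=0)
Step 3: fill(A) -> (A=4 B=0)
Step 4: fill(B) -> (A=4 B=7)
Step 5: empty(A) -> (A=0 B=7)
Step 6: fill(A) -> (A=4 B=7)
Step 7: empty(A) -> (A=0 B=7)

Answer: 0 7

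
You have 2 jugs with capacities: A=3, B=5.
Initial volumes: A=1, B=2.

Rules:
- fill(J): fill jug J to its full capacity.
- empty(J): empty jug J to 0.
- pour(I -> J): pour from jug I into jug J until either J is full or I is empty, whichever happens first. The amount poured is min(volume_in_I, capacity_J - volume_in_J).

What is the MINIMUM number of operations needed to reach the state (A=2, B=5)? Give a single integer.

Answer: 3

Derivation:
BFS from (A=1, B=2). One shortest path:
  1. empty(A) -> (A=0 B=2)
  2. pour(B -> A) -> (A=2 B=0)
  3. fill(B) -> (A=2 B=5)
Reached target in 3 moves.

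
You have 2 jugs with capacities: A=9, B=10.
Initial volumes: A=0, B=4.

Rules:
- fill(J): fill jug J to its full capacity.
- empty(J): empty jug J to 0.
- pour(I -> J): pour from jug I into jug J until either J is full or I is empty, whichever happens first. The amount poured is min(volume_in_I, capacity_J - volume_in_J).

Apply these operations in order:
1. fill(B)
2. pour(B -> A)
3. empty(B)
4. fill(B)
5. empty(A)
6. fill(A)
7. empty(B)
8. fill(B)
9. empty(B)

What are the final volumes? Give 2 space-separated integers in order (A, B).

Step 1: fill(B) -> (A=0 B=10)
Step 2: pour(B -> A) -> (A=9 B=1)
Step 3: empty(B) -> (A=9 B=0)
Step 4: fill(B) -> (A=9 B=10)
Step 5: empty(A) -> (A=0 B=10)
Step 6: fill(A) -> (A=9 B=10)
Step 7: empty(B) -> (A=9 B=0)
Step 8: fill(B) -> (A=9 B=10)
Step 9: empty(B) -> (A=9 B=0)

Answer: 9 0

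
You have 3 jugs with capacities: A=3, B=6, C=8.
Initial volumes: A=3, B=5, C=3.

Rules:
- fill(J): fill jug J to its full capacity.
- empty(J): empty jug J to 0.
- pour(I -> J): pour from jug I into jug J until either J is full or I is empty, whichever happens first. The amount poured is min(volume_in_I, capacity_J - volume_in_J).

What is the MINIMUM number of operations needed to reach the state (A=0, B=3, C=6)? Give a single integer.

BFS from (A=3, B=5, C=3). One shortest path:
  1. empty(A) -> (A=0 B=5 C=3)
  2. fill(B) -> (A=0 B=6 C=3)
  3. pour(B -> A) -> (A=3 B=3 C=3)
  4. pour(A -> C) -> (A=0 B=3 C=6)
Reached target in 4 moves.

Answer: 4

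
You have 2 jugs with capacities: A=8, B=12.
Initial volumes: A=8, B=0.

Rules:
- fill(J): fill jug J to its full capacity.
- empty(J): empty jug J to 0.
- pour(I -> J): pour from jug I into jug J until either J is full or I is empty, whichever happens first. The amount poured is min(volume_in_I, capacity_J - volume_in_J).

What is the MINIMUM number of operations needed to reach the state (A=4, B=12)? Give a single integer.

BFS from (A=8, B=0). One shortest path:
  1. pour(A -> B) -> (A=0 B=8)
  2. fill(A) -> (A=8 B=8)
  3. pour(A -> B) -> (A=4 B=12)
Reached target in 3 moves.

Answer: 3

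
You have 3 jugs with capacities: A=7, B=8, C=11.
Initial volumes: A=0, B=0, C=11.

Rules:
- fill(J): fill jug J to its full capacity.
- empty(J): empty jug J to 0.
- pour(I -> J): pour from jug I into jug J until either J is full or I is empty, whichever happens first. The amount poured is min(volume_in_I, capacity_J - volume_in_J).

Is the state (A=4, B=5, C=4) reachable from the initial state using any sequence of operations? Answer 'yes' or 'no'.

BFS explored all 444 reachable states.
Reachable set includes: (0,0,0), (0,0,1), (0,0,2), (0,0,3), (0,0,4), (0,0,5), (0,0,6), (0,0,7), (0,0,8), (0,0,9), (0,0,10), (0,0,11) ...
Target (A=4, B=5, C=4) not in reachable set → no.

Answer: no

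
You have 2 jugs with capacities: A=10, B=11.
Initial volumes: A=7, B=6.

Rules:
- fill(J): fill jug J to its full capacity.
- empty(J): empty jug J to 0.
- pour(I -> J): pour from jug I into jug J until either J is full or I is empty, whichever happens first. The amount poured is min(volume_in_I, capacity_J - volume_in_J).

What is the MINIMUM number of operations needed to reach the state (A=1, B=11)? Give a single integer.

Answer: 5

Derivation:
BFS from (A=7, B=6). One shortest path:
  1. pour(A -> B) -> (A=2 B=11)
  2. empty(B) -> (A=2 B=0)
  3. pour(A -> B) -> (A=0 B=2)
  4. fill(A) -> (A=10 B=2)
  5. pour(A -> B) -> (A=1 B=11)
Reached target in 5 moves.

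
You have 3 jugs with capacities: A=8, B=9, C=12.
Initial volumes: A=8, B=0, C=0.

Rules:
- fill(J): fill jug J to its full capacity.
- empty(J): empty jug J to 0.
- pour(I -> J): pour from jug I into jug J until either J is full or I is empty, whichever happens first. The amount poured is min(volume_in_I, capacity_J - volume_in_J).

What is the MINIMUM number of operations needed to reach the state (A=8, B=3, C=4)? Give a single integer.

Answer: 7

Derivation:
BFS from (A=8, B=0, C=0). One shortest path:
  1. empty(A) -> (A=0 B=0 C=0)
  2. fill(C) -> (A=0 B=0 C=12)
  3. pour(C -> B) -> (A=0 B=9 C=3)
  4. empty(B) -> (A=0 B=0 C=3)
  5. pour(C -> B) -> (A=0 B=3 C=0)
  6. fill(C) -> (A=0 B=3 C=12)
  7. pour(C -> A) -> (A=8 B=3 C=4)
Reached target in 7 moves.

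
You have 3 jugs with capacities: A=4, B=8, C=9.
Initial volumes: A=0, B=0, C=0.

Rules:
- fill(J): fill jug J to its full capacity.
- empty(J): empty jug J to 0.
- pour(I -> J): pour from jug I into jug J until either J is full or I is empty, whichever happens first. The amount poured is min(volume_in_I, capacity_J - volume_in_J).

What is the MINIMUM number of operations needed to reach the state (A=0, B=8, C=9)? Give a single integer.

BFS from (A=0, B=0, C=0). One shortest path:
  1. fill(B) -> (A=0 B=8 C=0)
  2. fill(C) -> (A=0 B=8 C=9)
Reached target in 2 moves.

Answer: 2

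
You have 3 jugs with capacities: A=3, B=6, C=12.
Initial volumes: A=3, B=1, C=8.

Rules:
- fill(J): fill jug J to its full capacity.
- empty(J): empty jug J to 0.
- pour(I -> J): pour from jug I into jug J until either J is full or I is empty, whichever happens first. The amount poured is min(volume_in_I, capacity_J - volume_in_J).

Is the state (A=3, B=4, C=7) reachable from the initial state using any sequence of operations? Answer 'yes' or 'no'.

BFS explored all 198 reachable states.
Reachable set includes: (0,0,0), (0,0,1), (0,0,2), (0,0,3), (0,0,4), (0,0,5), (0,0,6), (0,0,7), (0,0,8), (0,0,9), (0,0,10), (0,0,11) ...
Target (A=3, B=4, C=7) not in reachable set → no.

Answer: no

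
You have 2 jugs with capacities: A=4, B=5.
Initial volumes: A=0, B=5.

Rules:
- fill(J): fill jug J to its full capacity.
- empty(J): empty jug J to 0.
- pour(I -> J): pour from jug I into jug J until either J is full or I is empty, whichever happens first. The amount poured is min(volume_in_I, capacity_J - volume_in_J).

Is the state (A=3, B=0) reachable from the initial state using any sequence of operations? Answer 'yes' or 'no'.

BFS from (A=0, B=5):
  1. fill(A) -> (A=4 B=5)
  2. empty(B) -> (A=4 B=0)
  3. pour(A -> B) -> (A=0 B=4)
  4. fill(A) -> (A=4 B=4)
  5. pour(A -> B) -> (A=3 B=5)
  6. empty(B) -> (A=3 B=0)
Target reached → yes.

Answer: yes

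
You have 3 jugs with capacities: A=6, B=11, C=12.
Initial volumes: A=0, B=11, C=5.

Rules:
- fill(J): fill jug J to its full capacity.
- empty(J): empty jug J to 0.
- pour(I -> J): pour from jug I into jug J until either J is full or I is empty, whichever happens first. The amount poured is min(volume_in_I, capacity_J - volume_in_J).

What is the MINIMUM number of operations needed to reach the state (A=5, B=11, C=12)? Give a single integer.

BFS from (A=0, B=11, C=5). One shortest path:
  1. pour(C -> A) -> (A=5 B=11 C=0)
  2. fill(C) -> (A=5 B=11 C=12)
Reached target in 2 moves.

Answer: 2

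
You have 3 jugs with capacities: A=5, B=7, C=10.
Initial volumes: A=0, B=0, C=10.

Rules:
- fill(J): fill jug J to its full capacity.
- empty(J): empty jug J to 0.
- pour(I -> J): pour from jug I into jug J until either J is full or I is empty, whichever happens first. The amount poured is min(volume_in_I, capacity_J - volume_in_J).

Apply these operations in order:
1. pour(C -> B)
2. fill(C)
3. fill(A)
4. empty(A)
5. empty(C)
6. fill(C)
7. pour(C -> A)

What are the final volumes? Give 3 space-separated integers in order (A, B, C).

Answer: 5 7 5

Derivation:
Step 1: pour(C -> B) -> (A=0 B=7 C=3)
Step 2: fill(C) -> (A=0 B=7 C=10)
Step 3: fill(A) -> (A=5 B=7 C=10)
Step 4: empty(A) -> (A=0 B=7 C=10)
Step 5: empty(C) -> (A=0 B=7 C=0)
Step 6: fill(C) -> (A=0 B=7 C=10)
Step 7: pour(C -> A) -> (A=5 B=7 C=5)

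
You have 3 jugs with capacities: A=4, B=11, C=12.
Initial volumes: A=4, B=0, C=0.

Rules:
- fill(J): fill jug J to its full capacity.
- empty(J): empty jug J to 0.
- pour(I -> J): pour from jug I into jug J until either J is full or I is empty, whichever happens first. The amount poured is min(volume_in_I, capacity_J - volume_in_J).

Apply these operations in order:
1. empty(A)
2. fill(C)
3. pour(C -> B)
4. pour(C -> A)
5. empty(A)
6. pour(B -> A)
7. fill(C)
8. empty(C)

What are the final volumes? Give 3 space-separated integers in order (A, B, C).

Answer: 4 7 0

Derivation:
Step 1: empty(A) -> (A=0 B=0 C=0)
Step 2: fill(C) -> (A=0 B=0 C=12)
Step 3: pour(C -> B) -> (A=0 B=11 C=1)
Step 4: pour(C -> A) -> (A=1 B=11 C=0)
Step 5: empty(A) -> (A=0 B=11 C=0)
Step 6: pour(B -> A) -> (A=4 B=7 C=0)
Step 7: fill(C) -> (A=4 B=7 C=12)
Step 8: empty(C) -> (A=4 B=7 C=0)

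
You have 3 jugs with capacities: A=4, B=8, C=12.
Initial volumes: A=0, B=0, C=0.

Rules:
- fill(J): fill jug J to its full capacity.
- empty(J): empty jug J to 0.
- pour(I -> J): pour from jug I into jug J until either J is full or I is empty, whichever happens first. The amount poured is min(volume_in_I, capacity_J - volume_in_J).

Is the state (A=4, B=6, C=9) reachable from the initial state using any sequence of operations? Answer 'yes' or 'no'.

BFS explored all 24 reachable states.
Reachable set includes: (0,0,0), (0,0,4), (0,0,8), (0,0,12), (0,4,0), (0,4,4), (0,4,8), (0,4,12), (0,8,0), (0,8,4), (0,8,8), (0,8,12) ...
Target (A=4, B=6, C=9) not in reachable set → no.

Answer: no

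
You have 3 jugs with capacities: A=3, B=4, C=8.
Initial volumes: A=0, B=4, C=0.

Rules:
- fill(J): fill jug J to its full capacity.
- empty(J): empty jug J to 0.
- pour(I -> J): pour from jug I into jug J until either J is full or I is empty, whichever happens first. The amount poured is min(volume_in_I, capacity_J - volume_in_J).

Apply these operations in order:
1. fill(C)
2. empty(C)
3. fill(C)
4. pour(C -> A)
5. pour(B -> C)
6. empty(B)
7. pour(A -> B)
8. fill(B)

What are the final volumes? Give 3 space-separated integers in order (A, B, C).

Answer: 0 4 8

Derivation:
Step 1: fill(C) -> (A=0 B=4 C=8)
Step 2: empty(C) -> (A=0 B=4 C=0)
Step 3: fill(C) -> (A=0 B=4 C=8)
Step 4: pour(C -> A) -> (A=3 B=4 C=5)
Step 5: pour(B -> C) -> (A=3 B=1 C=8)
Step 6: empty(B) -> (A=3 B=0 C=8)
Step 7: pour(A -> B) -> (A=0 B=3 C=8)
Step 8: fill(B) -> (A=0 B=4 C=8)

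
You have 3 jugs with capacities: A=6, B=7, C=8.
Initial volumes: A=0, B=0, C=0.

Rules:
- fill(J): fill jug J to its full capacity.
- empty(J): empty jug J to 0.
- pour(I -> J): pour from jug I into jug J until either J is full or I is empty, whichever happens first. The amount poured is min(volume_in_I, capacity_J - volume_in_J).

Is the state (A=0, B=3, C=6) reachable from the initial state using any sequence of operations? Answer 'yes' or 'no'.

BFS from (A=0, B=0, C=0):
  1. fill(B) -> (A=0 B=7 C=0)
  2. fill(C) -> (A=0 B=7 C=8)
  3. pour(B -> A) -> (A=6 B=1 C=8)
  4. empty(A) -> (A=0 B=1 C=8)
  5. pour(C -> A) -> (A=6 B=1 C=2)
  6. pour(C -> B) -> (A=6 B=3 C=0)
  7. pour(A -> C) -> (A=0 B=3 C=6)
Target reached → yes.

Answer: yes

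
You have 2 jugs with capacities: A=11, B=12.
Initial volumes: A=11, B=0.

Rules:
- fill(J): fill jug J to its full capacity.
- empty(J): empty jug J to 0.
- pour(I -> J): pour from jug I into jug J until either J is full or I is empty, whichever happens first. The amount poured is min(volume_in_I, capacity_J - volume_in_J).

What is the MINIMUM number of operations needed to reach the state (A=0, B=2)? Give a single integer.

BFS from (A=11, B=0). One shortest path:
  1. empty(A) -> (A=0 B=0)
  2. fill(B) -> (A=0 B=12)
  3. pour(B -> A) -> (A=11 B=1)
  4. empty(A) -> (A=0 B=1)
  5. pour(B -> A) -> (A=1 B=0)
  6. fill(B) -> (A=1 B=12)
  7. pour(B -> A) -> (A=11 B=2)
  8. empty(A) -> (A=0 B=2)
Reached target in 8 moves.

Answer: 8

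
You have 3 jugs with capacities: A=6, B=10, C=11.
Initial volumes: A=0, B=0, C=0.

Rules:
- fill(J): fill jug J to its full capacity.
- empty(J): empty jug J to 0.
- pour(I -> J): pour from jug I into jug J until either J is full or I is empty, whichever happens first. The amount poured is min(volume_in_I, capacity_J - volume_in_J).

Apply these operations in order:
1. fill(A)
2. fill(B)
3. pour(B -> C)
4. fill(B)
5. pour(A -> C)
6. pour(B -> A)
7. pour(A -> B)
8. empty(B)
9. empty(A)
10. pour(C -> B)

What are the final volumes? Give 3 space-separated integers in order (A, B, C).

Step 1: fill(A) -> (A=6 B=0 C=0)
Step 2: fill(B) -> (A=6 B=10 C=0)
Step 3: pour(B -> C) -> (A=6 B=0 C=10)
Step 4: fill(B) -> (A=6 B=10 C=10)
Step 5: pour(A -> C) -> (A=5 B=10 C=11)
Step 6: pour(B -> A) -> (A=6 B=9 C=11)
Step 7: pour(A -> B) -> (A=5 B=10 C=11)
Step 8: empty(B) -> (A=5 B=0 C=11)
Step 9: empty(A) -> (A=0 B=0 C=11)
Step 10: pour(C -> B) -> (A=0 B=10 C=1)

Answer: 0 10 1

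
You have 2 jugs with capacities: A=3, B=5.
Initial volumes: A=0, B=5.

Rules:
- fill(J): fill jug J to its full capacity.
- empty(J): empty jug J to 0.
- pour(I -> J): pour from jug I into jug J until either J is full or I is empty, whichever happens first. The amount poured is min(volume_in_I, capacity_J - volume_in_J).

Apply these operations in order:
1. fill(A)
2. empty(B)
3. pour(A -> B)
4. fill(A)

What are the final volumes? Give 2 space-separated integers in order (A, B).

Answer: 3 3

Derivation:
Step 1: fill(A) -> (A=3 B=5)
Step 2: empty(B) -> (A=3 B=0)
Step 3: pour(A -> B) -> (A=0 B=3)
Step 4: fill(A) -> (A=3 B=3)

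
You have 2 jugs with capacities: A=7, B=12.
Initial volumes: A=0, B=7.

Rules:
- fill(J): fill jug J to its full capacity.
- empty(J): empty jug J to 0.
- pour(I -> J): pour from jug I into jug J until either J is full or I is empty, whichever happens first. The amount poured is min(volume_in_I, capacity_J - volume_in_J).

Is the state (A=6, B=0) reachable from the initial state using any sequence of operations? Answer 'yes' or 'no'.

BFS from (A=0, B=7):
  1. fill(A) -> (A=7 B=7)
  2. pour(A -> B) -> (A=2 B=12)
  3. empty(B) -> (A=2 B=0)
  4. pour(A -> B) -> (A=0 B=2)
  5. fill(A) -> (A=7 B=2)
  6. pour(A -> B) -> (A=0 B=9)
  7. fill(A) -> (A=7 B=9)
  8. pour(A -> B) -> (A=4 B=12)
  9. empty(B) -> (A=4 B=0)
  10. pour(A -> B) -> (A=0 B=4)
  11. fill(A) -> (A=7 B=4)
  12. pour(A -> B) -> (A=0 B=11)
  13. fill(A) -> (A=7 B=11)
  14. pour(A -> B) -> (A=6 B=12)
  15. empty(B) -> (A=6 B=0)
Target reached → yes.

Answer: yes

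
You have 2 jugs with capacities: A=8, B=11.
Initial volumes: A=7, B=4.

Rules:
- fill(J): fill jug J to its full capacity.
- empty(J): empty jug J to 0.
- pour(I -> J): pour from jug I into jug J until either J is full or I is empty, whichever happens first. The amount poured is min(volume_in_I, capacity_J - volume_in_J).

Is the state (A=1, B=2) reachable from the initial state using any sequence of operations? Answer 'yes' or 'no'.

BFS explored all 39 reachable states.
Reachable set includes: (0,0), (0,1), (0,2), (0,3), (0,4), (0,5), (0,6), (0,7), (0,8), (0,9), (0,10), (0,11) ...
Target (A=1, B=2) not in reachable set → no.

Answer: no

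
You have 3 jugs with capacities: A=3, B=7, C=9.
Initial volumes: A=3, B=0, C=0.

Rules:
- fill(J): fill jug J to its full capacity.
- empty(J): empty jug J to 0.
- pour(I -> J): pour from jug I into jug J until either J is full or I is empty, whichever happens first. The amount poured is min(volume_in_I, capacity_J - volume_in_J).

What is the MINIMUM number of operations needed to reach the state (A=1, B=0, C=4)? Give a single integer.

Answer: 8

Derivation:
BFS from (A=3, B=0, C=0). One shortest path:
  1. empty(A) -> (A=0 B=0 C=0)
  2. fill(B) -> (A=0 B=7 C=0)
  3. pour(B -> C) -> (A=0 B=0 C=7)
  4. fill(B) -> (A=0 B=7 C=7)
  5. pour(B -> A) -> (A=3 B=4 C=7)
  6. pour(A -> C) -> (A=1 B=4 C=9)
  7. empty(C) -> (A=1 B=4 C=0)
  8. pour(B -> C) -> (A=1 B=0 C=4)
Reached target in 8 moves.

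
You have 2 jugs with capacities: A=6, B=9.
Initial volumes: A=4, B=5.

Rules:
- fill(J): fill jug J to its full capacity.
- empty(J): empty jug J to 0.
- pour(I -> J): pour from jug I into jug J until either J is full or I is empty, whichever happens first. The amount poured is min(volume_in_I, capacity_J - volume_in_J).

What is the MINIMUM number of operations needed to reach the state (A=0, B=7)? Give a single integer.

BFS from (A=4, B=5). One shortest path:
  1. fill(B) -> (A=4 B=9)
  2. pour(B -> A) -> (A=6 B=7)
  3. empty(A) -> (A=0 B=7)
Reached target in 3 moves.

Answer: 3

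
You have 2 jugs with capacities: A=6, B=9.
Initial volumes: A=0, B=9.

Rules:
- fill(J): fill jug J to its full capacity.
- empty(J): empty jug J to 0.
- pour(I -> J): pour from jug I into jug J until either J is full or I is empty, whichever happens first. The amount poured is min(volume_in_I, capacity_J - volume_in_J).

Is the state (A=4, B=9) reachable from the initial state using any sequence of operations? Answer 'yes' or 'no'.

Answer: no

Derivation:
BFS explored all 10 reachable states.
Reachable set includes: (0,0), (0,3), (0,6), (0,9), (3,0), (3,9), (6,0), (6,3), (6,6), (6,9)
Target (A=4, B=9) not in reachable set → no.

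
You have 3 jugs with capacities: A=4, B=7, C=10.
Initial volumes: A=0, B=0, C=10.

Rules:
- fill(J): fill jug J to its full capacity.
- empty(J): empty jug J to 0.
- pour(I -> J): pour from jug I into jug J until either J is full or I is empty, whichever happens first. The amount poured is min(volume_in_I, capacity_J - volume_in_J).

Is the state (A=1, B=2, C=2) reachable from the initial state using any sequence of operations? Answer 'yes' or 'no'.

BFS explored all 278 reachable states.
Reachable set includes: (0,0,0), (0,0,1), (0,0,2), (0,0,3), (0,0,4), (0,0,5), (0,0,6), (0,0,7), (0,0,8), (0,0,9), (0,0,10), (0,1,0) ...
Target (A=1, B=2, C=2) not in reachable set → no.

Answer: no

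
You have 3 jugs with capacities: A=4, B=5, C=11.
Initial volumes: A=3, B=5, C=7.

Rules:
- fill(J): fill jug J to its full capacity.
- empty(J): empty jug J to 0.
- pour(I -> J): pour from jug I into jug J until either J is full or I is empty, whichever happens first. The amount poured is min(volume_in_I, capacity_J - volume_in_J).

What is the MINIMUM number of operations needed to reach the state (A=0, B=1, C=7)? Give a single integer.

BFS from (A=3, B=5, C=7). One shortest path:
  1. empty(A) -> (A=0 B=5 C=7)
  2. pour(B -> A) -> (A=4 B=1 C=7)
  3. empty(A) -> (A=0 B=1 C=7)
Reached target in 3 moves.

Answer: 3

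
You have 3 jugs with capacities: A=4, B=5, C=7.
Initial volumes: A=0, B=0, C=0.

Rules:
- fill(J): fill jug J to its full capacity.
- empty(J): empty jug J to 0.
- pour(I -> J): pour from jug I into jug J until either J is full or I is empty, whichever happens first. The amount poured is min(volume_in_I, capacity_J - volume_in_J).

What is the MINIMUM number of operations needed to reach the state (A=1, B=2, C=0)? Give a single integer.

BFS from (A=0, B=0, C=0). One shortest path:
  1. fill(C) -> (A=0 B=0 C=7)
  2. pour(C -> B) -> (A=0 B=5 C=2)
  3. pour(B -> A) -> (A=4 B=1 C=2)
  4. empty(A) -> (A=0 B=1 C=2)
  5. pour(B -> A) -> (A=1 B=0 C=2)
  6. pour(C -> B) -> (A=1 B=2 C=0)
Reached target in 6 moves.

Answer: 6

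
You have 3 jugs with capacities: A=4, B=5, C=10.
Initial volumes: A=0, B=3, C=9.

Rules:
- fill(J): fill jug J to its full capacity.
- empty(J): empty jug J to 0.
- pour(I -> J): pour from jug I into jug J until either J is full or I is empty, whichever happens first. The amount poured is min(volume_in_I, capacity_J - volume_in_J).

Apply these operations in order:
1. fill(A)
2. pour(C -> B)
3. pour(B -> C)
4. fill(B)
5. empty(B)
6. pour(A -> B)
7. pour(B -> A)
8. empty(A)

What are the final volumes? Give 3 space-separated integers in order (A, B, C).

Step 1: fill(A) -> (A=4 B=3 C=9)
Step 2: pour(C -> B) -> (A=4 B=5 C=7)
Step 3: pour(B -> C) -> (A=4 B=2 C=10)
Step 4: fill(B) -> (A=4 B=5 C=10)
Step 5: empty(B) -> (A=4 B=0 C=10)
Step 6: pour(A -> B) -> (A=0 B=4 C=10)
Step 7: pour(B -> A) -> (A=4 B=0 C=10)
Step 8: empty(A) -> (A=0 B=0 C=10)

Answer: 0 0 10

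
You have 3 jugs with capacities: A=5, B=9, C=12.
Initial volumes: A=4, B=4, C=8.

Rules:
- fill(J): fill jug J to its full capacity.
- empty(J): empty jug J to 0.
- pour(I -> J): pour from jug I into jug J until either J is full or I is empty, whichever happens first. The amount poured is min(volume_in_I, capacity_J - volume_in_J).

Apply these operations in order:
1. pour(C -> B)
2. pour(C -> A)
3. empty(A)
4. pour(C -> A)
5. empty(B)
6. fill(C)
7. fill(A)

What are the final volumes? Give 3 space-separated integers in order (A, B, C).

Step 1: pour(C -> B) -> (A=4 B=9 C=3)
Step 2: pour(C -> A) -> (A=5 B=9 C=2)
Step 3: empty(A) -> (A=0 B=9 C=2)
Step 4: pour(C -> A) -> (A=2 B=9 C=0)
Step 5: empty(B) -> (A=2 B=0 C=0)
Step 6: fill(C) -> (A=2 B=0 C=12)
Step 7: fill(A) -> (A=5 B=0 C=12)

Answer: 5 0 12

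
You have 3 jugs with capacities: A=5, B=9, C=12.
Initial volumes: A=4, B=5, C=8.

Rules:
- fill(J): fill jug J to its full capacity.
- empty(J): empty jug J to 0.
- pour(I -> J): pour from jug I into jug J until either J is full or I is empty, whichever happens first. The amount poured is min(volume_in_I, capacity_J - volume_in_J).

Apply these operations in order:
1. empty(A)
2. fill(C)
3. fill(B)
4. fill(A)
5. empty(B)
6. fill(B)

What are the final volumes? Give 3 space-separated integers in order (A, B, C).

Step 1: empty(A) -> (A=0 B=5 C=8)
Step 2: fill(C) -> (A=0 B=5 C=12)
Step 3: fill(B) -> (A=0 B=9 C=12)
Step 4: fill(A) -> (A=5 B=9 C=12)
Step 5: empty(B) -> (A=5 B=0 C=12)
Step 6: fill(B) -> (A=5 B=9 C=12)

Answer: 5 9 12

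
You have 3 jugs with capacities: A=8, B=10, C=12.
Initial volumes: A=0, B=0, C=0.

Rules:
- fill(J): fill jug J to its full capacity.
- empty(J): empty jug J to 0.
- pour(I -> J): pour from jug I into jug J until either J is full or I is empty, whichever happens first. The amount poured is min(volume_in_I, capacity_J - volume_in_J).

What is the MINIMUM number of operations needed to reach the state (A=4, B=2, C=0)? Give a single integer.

Answer: 6

Derivation:
BFS from (A=0, B=0, C=0). One shortest path:
  1. fill(A) -> (A=8 B=0 C=0)
  2. fill(B) -> (A=8 B=10 C=0)
  3. pour(A -> C) -> (A=0 B=10 C=8)
  4. pour(B -> A) -> (A=8 B=2 C=8)
  5. pour(A -> C) -> (A=4 B=2 C=12)
  6. empty(C) -> (A=4 B=2 C=0)
Reached target in 6 moves.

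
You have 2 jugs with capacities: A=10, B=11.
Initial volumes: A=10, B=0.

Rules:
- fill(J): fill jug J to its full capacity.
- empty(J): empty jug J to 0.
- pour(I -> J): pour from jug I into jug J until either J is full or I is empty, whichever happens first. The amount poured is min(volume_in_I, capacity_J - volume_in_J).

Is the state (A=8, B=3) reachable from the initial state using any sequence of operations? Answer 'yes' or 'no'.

BFS explored all 42 reachable states.
Reachable set includes: (0,0), (0,1), (0,2), (0,3), (0,4), (0,5), (0,6), (0,7), (0,8), (0,9), (0,10), (0,11) ...
Target (A=8, B=3) not in reachable set → no.

Answer: no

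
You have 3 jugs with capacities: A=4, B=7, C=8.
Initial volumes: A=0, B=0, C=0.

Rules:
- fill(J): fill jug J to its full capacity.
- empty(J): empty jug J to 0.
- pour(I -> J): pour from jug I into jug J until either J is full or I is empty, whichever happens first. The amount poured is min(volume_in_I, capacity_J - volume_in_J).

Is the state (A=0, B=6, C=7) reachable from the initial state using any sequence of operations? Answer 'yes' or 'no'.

BFS from (A=0, B=0, C=0):
  1. fill(B) -> (A=0 B=7 C=0)
  2. pour(B -> A) -> (A=4 B=3 C=0)
  3. empty(A) -> (A=0 B=3 C=0)
  4. pour(B -> A) -> (A=3 B=0 C=0)
  5. fill(B) -> (A=3 B=7 C=0)
  6. pour(B -> C) -> (A=3 B=0 C=7)
  7. fill(B) -> (A=3 B=7 C=7)
  8. pour(B -> A) -> (A=4 B=6 C=7)
  9. empty(A) -> (A=0 B=6 C=7)
Target reached → yes.

Answer: yes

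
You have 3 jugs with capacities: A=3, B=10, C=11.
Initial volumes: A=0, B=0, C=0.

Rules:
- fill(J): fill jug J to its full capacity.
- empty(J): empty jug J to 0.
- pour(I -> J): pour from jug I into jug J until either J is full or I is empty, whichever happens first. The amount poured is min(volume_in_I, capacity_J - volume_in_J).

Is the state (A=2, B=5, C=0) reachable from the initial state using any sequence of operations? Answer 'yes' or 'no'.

Answer: yes

Derivation:
BFS from (A=0, B=0, C=0):
  1. fill(A) -> (A=3 B=0 C=0)
  2. fill(B) -> (A=3 B=10 C=0)
  3. pour(A -> C) -> (A=0 B=10 C=3)
  4. pour(B -> C) -> (A=0 B=2 C=11)
  5. pour(C -> A) -> (A=3 B=2 C=8)
  6. empty(A) -> (A=0 B=2 C=8)
  7. pour(C -> A) -> (A=3 B=2 C=5)
  8. empty(A) -> (A=0 B=2 C=5)
  9. pour(B -> A) -> (A=2 B=0 C=5)
  10. pour(C -> B) -> (A=2 B=5 C=0)
Target reached → yes.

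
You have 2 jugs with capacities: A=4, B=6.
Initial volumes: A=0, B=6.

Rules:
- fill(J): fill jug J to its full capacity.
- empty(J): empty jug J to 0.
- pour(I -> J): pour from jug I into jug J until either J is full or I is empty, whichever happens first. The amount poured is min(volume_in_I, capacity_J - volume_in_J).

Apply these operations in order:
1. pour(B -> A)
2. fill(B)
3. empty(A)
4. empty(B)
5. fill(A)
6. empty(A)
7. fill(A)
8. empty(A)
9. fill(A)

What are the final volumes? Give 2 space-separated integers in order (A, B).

Answer: 4 0

Derivation:
Step 1: pour(B -> A) -> (A=4 B=2)
Step 2: fill(B) -> (A=4 B=6)
Step 3: empty(A) -> (A=0 B=6)
Step 4: empty(B) -> (A=0 B=0)
Step 5: fill(A) -> (A=4 B=0)
Step 6: empty(A) -> (A=0 B=0)
Step 7: fill(A) -> (A=4 B=0)
Step 8: empty(A) -> (A=0 B=0)
Step 9: fill(A) -> (A=4 B=0)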